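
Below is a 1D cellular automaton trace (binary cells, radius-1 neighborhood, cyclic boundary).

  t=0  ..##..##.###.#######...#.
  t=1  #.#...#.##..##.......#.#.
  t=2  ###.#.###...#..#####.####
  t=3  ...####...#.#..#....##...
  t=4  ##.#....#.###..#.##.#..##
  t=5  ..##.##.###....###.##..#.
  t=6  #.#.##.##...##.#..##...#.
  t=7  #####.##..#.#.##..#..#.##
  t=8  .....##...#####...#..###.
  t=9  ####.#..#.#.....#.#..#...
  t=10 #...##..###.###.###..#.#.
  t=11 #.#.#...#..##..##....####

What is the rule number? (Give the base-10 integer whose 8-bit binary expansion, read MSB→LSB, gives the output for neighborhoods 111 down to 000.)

45

  [7] ### => .  t=0,i=10
  [6] ##. => .  t=0,i=3
  [5] #.# => #  t=0,i=8
  [4] #.. => .  t=0,i=4
  [3] .## => #  t=0,i=2
  [2] .#. => #  t=0,i=23
  [1] ..# => .  t=0,i=1
  [0] ... => #  t=0,i=0
  bits 00101101 = 45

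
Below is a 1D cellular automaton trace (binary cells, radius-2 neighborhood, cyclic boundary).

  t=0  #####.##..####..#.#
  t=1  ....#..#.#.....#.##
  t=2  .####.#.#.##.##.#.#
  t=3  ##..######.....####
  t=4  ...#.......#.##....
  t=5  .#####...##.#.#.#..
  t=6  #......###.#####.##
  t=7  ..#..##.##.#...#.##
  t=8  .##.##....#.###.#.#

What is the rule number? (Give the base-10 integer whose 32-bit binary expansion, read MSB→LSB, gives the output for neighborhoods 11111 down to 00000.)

  [31] ##### => .  t=0,i=1
  [30] ####. => .  t=0,i=3
  [29] ###.# => #  t=0,i=4
  [28] ###.. => .  t=0,i=13
  [27] ##.## => .  t=0,i=5
  [26] ##.#. => #  t=2,i=5
  [25] ##..# => .  t=0,i=8
  [24] ##... => .  t=1,i=0
  [23] #.### => #  t=0,i=18
  [22] #.##. => .  t=0,i=6
  [21] #.#.# => #  t=2,i=6
  [20] #.#.. => .  t=1,i=9
  [19] #..## => #  t=0,i=9
  [18] #..#. => #  t=0,i=15
  [17] #...# => #  t=5,i=7
  [16] #.... => #  t=1,i=1
  [15] .#### => .  t=0,i=0
  [14] .###. => #  t=6,i=8
  [13] .##.# => .  t=2,i=11
  [12] .##.. => #  t=0,i=7
  [11] .#.## => #  t=0,i=17
  [10] .#.#. => #  t=1,i=8
  [9] .#..# => .  t=1,i=5
  [8] .#... => #  t=1,i=10
  [7] ..### => .  t=0,i=10
  [6] ..##. => #  t=5,i=9
  [5] ..#.# => .  t=0,i=16
  [4] ..#.. => #  t=1,i=4
  [3] ...## => #  t=3,i=14
  [2] ...#. => #  t=1,i=3
  [1] ....# => #  t=1,i=2
  [0] ..... => .  t=1,i=12
  bits 00100100101011110101110101011110 = 615472478

615472478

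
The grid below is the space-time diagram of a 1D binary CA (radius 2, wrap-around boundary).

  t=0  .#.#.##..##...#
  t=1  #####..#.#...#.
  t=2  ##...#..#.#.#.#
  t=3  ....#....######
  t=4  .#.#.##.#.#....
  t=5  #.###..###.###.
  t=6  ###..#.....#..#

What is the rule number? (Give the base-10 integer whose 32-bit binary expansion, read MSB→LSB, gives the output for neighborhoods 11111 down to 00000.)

  ##### -> .   bit 31 = 0  t=1,i=2
  ####. -> .   bit 30 = 0  t=1,i=3
  ###.# -> .   bit 29 = 0  t=5,i=9
  ###.. -> .   bit 28 = 0  t=1,i=4
  ##.## -> .   bit 27 = 0  t=5,i=10
  ##.#. -> #   bit 26 = 1  t=4,i=7
  ##..# -> #   bit 25 = 1  t=0,i=7
  ##... -> .   bit 24 = 0  t=0,i=11
  #.### -> #   bit 23 = 1  t=1,i=0
  #.##. -> .   bit 22 = 0  t=0,i=5
  #.#.# -> #   bit 21 = 1  t=0,i=1
  #.#.. -> .   bit 20 = 0  t=1,i=9
  #..## -> .   bit 19 = 0  t=0,i=8
  #..#. -> .   bit 18 = 0  t=1,i=6
  #...# -> .   bit 17 = 0  t=0,i=12
  #.... -> #   bit 16 = 1  t=3,i=1
  .#### -> #   bit 15 = 1  t=1,i=1
  .###. -> .   bit 14 = 0  t=2,i=0
  .##.# -> .   bit 13 = 0  t=4,i=6
  .##.. -> .   bit 12 = 0  t=0,i=6
  .#.## -> #   bit 11 = 1  t=0,i=4
  .#.#. -> #   bit 10 = 1  t=0,i=0
  .#..# -> .   bit 9 = 0  t=2,i=6
  .#... -> #   bit 8 = 1  t=1,i=10
  ..### -> .   bit 7 = 0  t=3,i=9
  ..##. -> #   bit 6 = 1  t=0,i=9
  ..#.# -> .   bit 5 = 0  t=0,i=14
  ..#.. -> .   bit 4 = 0  t=2,i=5
  ...## -> #   bit 3 = 1  t=3,i=8
  ...#. -> #   bit 2 = 1  t=0,i=13
  ....# -> .   bit 1 = 0  t=3,i=2
  ..... -> #   bit 0 = 1  t=4,i=13
  bits 00000110101000011000110101001101 = 111250765

111250765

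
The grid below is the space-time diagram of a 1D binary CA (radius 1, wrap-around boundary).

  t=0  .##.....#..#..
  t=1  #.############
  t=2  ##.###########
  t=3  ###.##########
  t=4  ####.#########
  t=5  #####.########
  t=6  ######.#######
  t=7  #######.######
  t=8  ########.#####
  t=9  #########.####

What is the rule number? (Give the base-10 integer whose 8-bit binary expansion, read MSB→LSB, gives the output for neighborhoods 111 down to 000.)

247

  ###|#  b7=1 t=1,i=3
  ##.|#  b6=1 t=0,i=2
  #.#|#  b5=1 t=1,i=1
  #..|#  b4=1 t=0,i=3
  .##|.  b3=0 t=0,i=1
  .#.|#  b2=1 t=0,i=8
  ..#|#  b1=1 t=0,i=0
  ...|#  b0=1 t=0,i=4
  bits 11110111 = 247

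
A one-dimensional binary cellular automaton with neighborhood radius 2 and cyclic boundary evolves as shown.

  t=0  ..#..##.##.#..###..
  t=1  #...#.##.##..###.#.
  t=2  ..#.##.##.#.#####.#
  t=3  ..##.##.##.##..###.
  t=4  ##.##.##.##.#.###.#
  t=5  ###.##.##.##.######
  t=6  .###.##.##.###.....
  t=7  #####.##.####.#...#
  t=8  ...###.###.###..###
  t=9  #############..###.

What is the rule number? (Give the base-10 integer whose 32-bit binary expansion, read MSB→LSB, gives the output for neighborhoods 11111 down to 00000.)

1837792426

  ##### -> .   bit 31 = 0  t=2,i=14
  ####. -> #   bit 30 = 1  t=2,i=15
  ###.# -> #   bit 29 = 1  t=1,i=15
  ###.. -> .   bit 28 = 0  t=0,i=16
  ##.## -> #   bit 27 = 1  t=0,i=7
  ##.#. -> #   bit 26 = 1  t=0,i=10
  ##..# -> .   bit 25 = 0  t=1,i=11
  ##... -> #   bit 24 = 1  t=0,i=17
  #.### -> #   bit 23 = 1  t=2,i=12
  #.##. -> .   bit 22 = 0  t=0,i=8
  #.#.# -> .   bit 21 = 0  t=1,i=17
  #.#.. -> .   bit 20 = 0  t=0,i=11
  #..## -> #   bit 19 = 1  t=0,i=4
  #..#. -> .   bit 18 = 0  t=2,i=1
  #...# -> #   bit 17 = 1  t=1,i=2
  #.... -> .   bit 16 = 0  t=0,i=18
  .#### -> .   bit 15 = 0  t=2,i=13
  .###. -> #   bit 14 = 1  t=0,i=15
  .##.# -> #   bit 13 = 1  t=0,i=6
  .##.. -> #   bit 12 = 1  t=1,i=10
  .#.## -> #   bit 11 = 1  t=1,i=5
  .#.#. -> #   bit 10 = 1  t=1,i=18
  .#..# -> .   bit 9 = 0  t=0,i=3
  .#... -> .   bit 8 = 0  t=1,i=1
  ..### -> #   bit 7 = 1  t=0,i=14
  ..##. -> .   bit 6 = 0  t=0,i=5
  ..#.# -> #   bit 5 = 1  t=1,i=4
  ..#.. -> .   bit 4 = 0  t=0,i=2
  ...## -> #   bit 3 = 1  t=3,i=1
  ...#. -> .   bit 2 = 0  t=0,i=1
  ....# -> #   bit 1 = 1  t=0,i=0
  ..... -> .   bit 0 = 0  t=6,i=16
  bits 01101101100010100111110010101010 = 1837792426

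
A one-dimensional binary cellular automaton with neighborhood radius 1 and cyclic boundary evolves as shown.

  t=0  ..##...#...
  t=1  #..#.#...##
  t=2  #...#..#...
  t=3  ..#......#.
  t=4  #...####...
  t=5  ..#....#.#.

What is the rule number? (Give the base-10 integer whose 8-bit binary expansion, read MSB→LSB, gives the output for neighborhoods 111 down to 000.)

97

  ### -> .   bit 7 = 0  t=1,i=10
  ##. -> #   bit 6 = 1  t=0,i=3
  #.# -> #   bit 5 = 1  t=1,i=4
  #.. -> .   bit 4 = 0  t=0,i=4
  .## -> .   bit 3 = 0  t=0,i=2
  .#. -> .   bit 2 = 0  t=0,i=7
  ..# -> .   bit 1 = 0  t=0,i=1
  ... -> #   bit 0 = 1  t=0,i=0
  bits 01100001 = 97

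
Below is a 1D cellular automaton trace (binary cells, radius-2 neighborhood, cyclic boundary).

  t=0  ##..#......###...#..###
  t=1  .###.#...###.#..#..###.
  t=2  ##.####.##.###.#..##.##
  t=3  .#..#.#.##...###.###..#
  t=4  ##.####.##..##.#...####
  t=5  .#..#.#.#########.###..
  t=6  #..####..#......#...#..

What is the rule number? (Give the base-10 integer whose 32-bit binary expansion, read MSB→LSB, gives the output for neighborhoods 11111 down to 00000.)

  [31] ##### => .  t=0,i=22
  [30] ####. => .  t=0,i=0
  [29] ###.# => #  t=1,i=3
  [28] ###.. => #  t=0,i=1
  [27] ##.## => .  t=2,i=2
  [26] ##.#. => #  t=1,i=4
  [25] ##..# => #  t=0,i=2
  [24] ##... => .  t=0,i=14
  [23] #.### => .  t=2,i=3
  [22] #.##. => #  t=2,i=8
  [21] #.#.# => #  t=3,i=6
  [20] #.#.. => #  t=1,i=5
  [19] #..## => #  t=0,i=19
  [18] #..#. => #  t=0,i=3
  [17] #...# => .  t=0,i=15
  [16] #.... => .  t=0,i=6
  [15] .#### => #  t=0,i=21
  [14] .###. => .  t=0,i=12
  [13] .##.# => #  t=2,i=9
  [12] .##.. => #  t=3,i=9
  [11] .#.## => .  t=3,i=7
  [10] .#.#. => #  t=3,i=0
  [9] .#..# => .  t=0,i=18
  [8] .#... => #  t=0,i=5
  [7] ..### => #  t=0,i=11
  [6] ..##. => #  t=2,i=18
  [5] ..#.# => #  t=3,i=4
  [4] ..#.. => .  t=0,i=4
  [3] ...## => #  t=0,i=10
  [2] ...#. => #  t=0,i=16
  [1] ....# => #  t=0,i=9
  [0] ..... => .  t=0,i=7
  bits 00110110011111001011010111101110 = 914142702

914142702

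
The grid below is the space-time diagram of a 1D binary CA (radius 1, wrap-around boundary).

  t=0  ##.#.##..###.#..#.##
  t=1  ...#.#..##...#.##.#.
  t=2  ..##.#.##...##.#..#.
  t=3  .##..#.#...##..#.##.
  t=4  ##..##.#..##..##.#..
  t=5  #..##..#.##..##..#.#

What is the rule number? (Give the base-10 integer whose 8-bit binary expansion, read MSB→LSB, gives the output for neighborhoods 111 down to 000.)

  [7] ### => .  t=0,i=0
  [6] ##. => .  t=0,i=1
  [5] #.# => .  t=0,i=2
  [4] #.. => .  t=0,i=7
  [3] .## => #  t=0,i=5
  [2] .#. => #  t=0,i=3
  [1] ..# => #  t=0,i=8
  [0] ... => .  t=1,i=0
  bits 00001110 = 14

14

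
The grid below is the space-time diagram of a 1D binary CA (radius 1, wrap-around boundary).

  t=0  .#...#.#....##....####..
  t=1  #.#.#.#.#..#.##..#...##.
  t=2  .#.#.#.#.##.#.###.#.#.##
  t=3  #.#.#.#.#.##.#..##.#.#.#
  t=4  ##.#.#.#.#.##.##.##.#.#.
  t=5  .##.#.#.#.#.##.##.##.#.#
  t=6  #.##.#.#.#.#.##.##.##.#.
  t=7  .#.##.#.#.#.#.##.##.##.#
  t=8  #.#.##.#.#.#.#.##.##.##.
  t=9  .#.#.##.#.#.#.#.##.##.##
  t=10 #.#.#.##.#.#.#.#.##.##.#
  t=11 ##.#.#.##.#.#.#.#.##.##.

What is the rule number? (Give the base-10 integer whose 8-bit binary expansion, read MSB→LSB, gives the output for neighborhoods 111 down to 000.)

114

  ### -> .   bit 7 = 0  t=0,i=19
  ##. -> #   bit 6 = 1  t=0,i=13
  #.# -> #   bit 5 = 1  t=0,i=6
  #.. -> #   bit 4 = 1  t=0,i=2
  .## -> .   bit 3 = 0  t=0,i=12
  .#. -> .   bit 2 = 0  t=0,i=1
  ..# -> #   bit 1 = 1  t=0,i=0
  ... -> .   bit 0 = 0  t=0,i=3
  bits 01110010 = 114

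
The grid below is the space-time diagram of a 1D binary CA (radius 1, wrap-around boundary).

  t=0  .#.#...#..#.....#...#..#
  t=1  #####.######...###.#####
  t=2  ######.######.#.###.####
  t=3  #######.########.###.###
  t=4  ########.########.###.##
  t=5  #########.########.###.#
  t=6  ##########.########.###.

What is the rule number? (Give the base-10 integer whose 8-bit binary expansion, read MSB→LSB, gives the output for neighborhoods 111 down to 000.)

246

  ### -> #   bit 7 = 1  t=1,i=0
  ##. -> #   bit 6 = 1  t=1,i=4
  #.# -> #   bit 5 = 1  t=0,i=0
  #.. -> #   bit 4 = 1  t=0,i=4
  .## -> .   bit 3 = 0  t=1,i=6
  .#. -> #   bit 2 = 1  t=0,i=1
  ..# -> #   bit 1 = 1  t=0,i=6
  ... -> .   bit 0 = 0  t=0,i=5
  bits 11110110 = 246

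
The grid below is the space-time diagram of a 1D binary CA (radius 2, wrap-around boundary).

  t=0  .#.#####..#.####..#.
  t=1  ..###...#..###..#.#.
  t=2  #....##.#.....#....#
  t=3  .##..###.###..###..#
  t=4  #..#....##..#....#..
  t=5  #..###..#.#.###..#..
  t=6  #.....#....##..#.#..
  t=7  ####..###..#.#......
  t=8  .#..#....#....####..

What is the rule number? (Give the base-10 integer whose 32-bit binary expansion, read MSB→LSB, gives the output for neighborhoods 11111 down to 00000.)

260286801

  [31] ##### => .  t=0,i=5
  [30] ####. => .  t=0,i=6
  [29] ###.# => .  t=3,i=7
  [28] ###.. => .  t=0,i=7
  [27] ##.## => #  t=3,i=8
  [26] ##.#. => #  t=2,i=7
  [25] ##..# => #  t=0,i=8
  [24] ##... => #  t=1,i=5
  [23] #.### => #  t=0,i=3
  [22] #.##. => .  t=3,i=1
  [21] #.#.# => .  t=5,i=10
  [20] #.#.. => .  t=1,i=18
  [19] #..## => .  t=1,i=10
  [18] #..#. => .  t=0,i=0
  [17] #...# => #  t=1,i=0
  [16] #.... => #  t=2,i=2
  [15] .#### => #  t=0,i=4
  [14] .###. => .  t=1,i=3
  [13] .##.# => #  t=2,i=6
  [12] .##.. => .  t=2,i=0
  [11] .#.## => #  t=0,i=2
  [10] .#.#. => .  t=1,i=17
  [9] .#..# => .  t=0,i=19
  [8] .#... => #  t=1,i=19
  [7] ..### => .  t=1,i=2
  [6] ..##. => #  t=2,i=5
  [5] ..#.# => .  t=0,i=1
  [4] ..#.. => #  t=0,i=18
  [3] ...## => .  t=1,i=1
  [2] ...#. => .  t=1,i=7
  [1] ....# => .  t=2,i=3
  [0] ..... => #  t=2,i=11
  bits 00001111100000111010100101010001 = 260286801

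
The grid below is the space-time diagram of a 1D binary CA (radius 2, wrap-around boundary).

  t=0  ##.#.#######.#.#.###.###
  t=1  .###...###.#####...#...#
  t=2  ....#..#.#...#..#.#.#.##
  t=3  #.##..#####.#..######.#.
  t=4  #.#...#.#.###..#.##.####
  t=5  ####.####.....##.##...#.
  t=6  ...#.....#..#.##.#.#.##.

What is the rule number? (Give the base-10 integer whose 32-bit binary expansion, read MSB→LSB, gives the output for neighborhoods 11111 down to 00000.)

  ##### -> #   bit 31 = 1  t=0,i=7
  ####. -> .   bit 30 = 0  t=0,i=0
  ###.# -> #   bit 29 = 1  t=0,i=1
  ###.. -> .   bit 28 = 0  t=1,i=3
  ##.## -> .   bit 27 = 0  t=0,i=20
  ##.#. -> #   bit 26 = 1  t=0,i=2
  ##..# -> .   bit 25 = 0  t=3,i=4
  ##... -> #   bit 24 = 1  t=1,i=4
  #.### -> .   bit 23 = 0  t=0,i=5
  #.##. -> #   bit 22 = 1  t=2,i=22
  #.#.# -> #   bit 21 = 1  t=0,i=3
  #.#.. -> #   bit 20 = 1  t=2,i=9
  #..## -> .   bit 19 = 0  t=3,i=5
  #..#. -> #   bit 18 = 1  t=2,i=6
  #...# -> .   bit 17 = 0  t=1,i=5
  #.... -> .   bit 16 = 0  t=2,i=1
  .#### -> .   bit 15 = 0  t=0,i=6
  .###. -> .   bit 14 = 0  t=0,i=18
  .##.# -> #   bit 13 = 1  t=4,i=18
  .##.. -> .   bit 12 = 0  t=2,i=23
  .#.## -> .   bit 11 = 0  t=0,i=4
  .#.#. -> #   bit 10 = 1  t=0,i=14
  .#..# -> .   bit 9 = 0  t=2,i=5
  .#... -> #   bit 8 = 1  t=1,i=20
  ..### -> #   bit 7 = 1  t=1,i=7
  ..##. -> #   bit 6 = 1  t=5,i=14
  ..#.# -> #   bit 5 = 1  t=1,i=23
  ..#.. -> .   bit 4 = 0  t=1,i=19
  ...## -> .   bit 3 = 0  t=1,i=6
  ...#. -> #   bit 2 = 1  t=1,i=18
  ....# -> #   bit 1 = 1  t=2,i=2
  ..... -> .   bit 0 = 0  t=5,i=11
  bits 10100101011101000010010111100110 = 2775852518

2775852518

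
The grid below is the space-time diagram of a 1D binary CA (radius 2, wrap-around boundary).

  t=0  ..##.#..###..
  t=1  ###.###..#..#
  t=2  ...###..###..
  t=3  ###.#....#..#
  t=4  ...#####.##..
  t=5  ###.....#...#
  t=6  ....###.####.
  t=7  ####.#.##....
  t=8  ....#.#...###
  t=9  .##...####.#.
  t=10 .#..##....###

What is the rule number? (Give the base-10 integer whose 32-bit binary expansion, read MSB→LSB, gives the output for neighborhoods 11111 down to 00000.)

  ##### -> .   bit 31 = 0  t=4,i=5
  ####. -> .   bit 30 = 0  t=1,i=1
  ###.# -> .   bit 29 = 0  t=1,i=2
  ###.. -> .   bit 28 = 0  t=0,i=10
  ##.## -> #   bit 27 = 1  t=1,i=3
  ##.#. -> #   bit 26 = 1  t=0,i=4
  ##..# -> .   bit 25 = 0  t=1,i=7
  ##... -> .   bit 24 = 0  t=0,i=11
  #.### -> #   bit 23 = 1  t=1,i=4
  #.##. -> .   bit 22 = 0  t=4,i=9
  #.#.# -> .   bit 21 = 0  t=7,i=5
  #.#.. -> #   bit 20 = 1  t=0,i=5
  #..## -> .   bit 19 = 0  t=0,i=7
  #..#. -> #   bit 18 = 1  t=1,i=8
  #...# -> #   bit 17 = 1  t=5,i=10
  #.... -> #   bit 16 = 1  t=0,i=12
  .#### -> .   bit 15 = 0  t=1,i=0
  .###. -> #   bit 14 = 1  t=0,i=9
  .##.# -> .   bit 13 = 0  t=0,i=3
  .##.. -> .   bit 12 = 0  t=4,i=10
  .#.## -> #   bit 11 = 1  t=7,i=6
  .#.#. -> .   bit 10 = 0  t=8,i=5
  .#..# -> #   bit 9 = 1  t=0,i=6
  .#... -> #   bit 8 = 1  t=3,i=5
  ..### -> .   bit 7 = 0  t=0,i=8
  ..##. -> #   bit 6 = 1  t=0,i=2
  ..#.# -> .   bit 5 = 0  t=8,i=4
  ..#.. -> #   bit 4 = 1  t=1,i=9
  ...## -> #   bit 3 = 1  t=0,i=1
  ...#. -> .   bit 2 = 0  t=3,i=8
  ....# -> #   bit 1 = 1  t=0,i=0
  ..... -> #   bit 0 = 1  t=2,i=0
  bits 00001100100101110100101101011011 = 211241819

211241819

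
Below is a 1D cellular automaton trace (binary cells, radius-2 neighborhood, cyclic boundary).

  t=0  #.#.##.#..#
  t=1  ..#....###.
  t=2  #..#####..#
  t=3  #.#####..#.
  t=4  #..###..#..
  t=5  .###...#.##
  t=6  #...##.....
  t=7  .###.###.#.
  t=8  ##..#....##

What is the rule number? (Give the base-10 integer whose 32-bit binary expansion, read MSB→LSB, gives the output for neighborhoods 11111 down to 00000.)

  #####|#  b31=1 t=2,i=5
  ####.|#  b30=1 t=2,i=6
  ###.#|.  b29=0 t=7,i=3
  ###..|.  b28=0 t=1,i=9
  ##.##|#  b27=1 t=5,i=0
  ##.#.|.  b26=0 t=0,i=1
  ##..#|.  b25=0 t=2,i=1
  ##...|#  b24=1 t=1,i=10
  #.###|.  b23=0 t=3,i=2
  #.##.|.  b22=0 t=0,i=4
  #.#.#|#  b21=1 t=0,i=2
  #.#..|#  b20=1 t=0,i=7
  #..##|#  b19=1 t=0,i=9
  #..#.|#  b18=1 t=3,i=8
  #...#|#  b17=1 t=1,i=0
  #....|#  b16=1 t=1,i=4
  .####|#  b15=1 t=2,i=4
  .###.|.  b14=0 t=1,i=8
  .##.#|.  b13=0 t=0,i=0
  .##..|#  b12=1 t=2,i=0
  .#.##|.  b11=0 t=0,i=3
  .#.#.|.  b10=0 t=3,i=10
  .#..#|#  b9=1 t=0,i=8
  .#...|#  b8=1 t=1,i=3
  ..###|#  b7=1 t=1,i=7
  ..##.|.  b6=0 t=0,i=10
  ..#.#|.  b5=0 t=3,i=9
  ..#..|.  b4=0 t=1,i=2
  ...##|#  b3=1 t=1,i=6
  ...#.|.  b2=0 t=1,i=1
  ....#|#  b1=1 t=1,i=5
  .....|.  b0=0 t=6,i=8
  bits 11001001001111111001001110001010 = 3376386954

3376386954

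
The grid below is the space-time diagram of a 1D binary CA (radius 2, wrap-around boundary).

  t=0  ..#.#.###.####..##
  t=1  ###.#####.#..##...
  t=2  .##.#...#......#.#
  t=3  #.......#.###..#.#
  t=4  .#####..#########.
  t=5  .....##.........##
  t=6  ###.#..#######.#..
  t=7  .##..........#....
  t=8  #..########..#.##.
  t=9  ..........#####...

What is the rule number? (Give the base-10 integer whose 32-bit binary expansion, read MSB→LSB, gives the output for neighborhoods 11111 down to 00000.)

866469945

  nb #####: next=.  (t=1,i=6, bit31=0)
  nb ####.: next=.  (t=0,i=12, bit30=0)
  nb ###.#: next=#  (t=0,i=8, bit29=1)
  nb ###..: next=#  (t=0,i=13, bit28=1)
  nb ##.##: next=.  (t=0,i=9, bit27=0)
  nb ##.#.: next=.  (t=1,i=9, bit26=0)
  nb ##..#: next=#  (t=0,i=0, bit25=1)
  nb ##...: next=#  (t=1,i=15, bit24=1)
  nb #.###: next=#  (t=0,i=6, bit23=1)
  nb #.##.: next=.  (t=2,i=1, bit22=0)
  nb #.#.#: next=#  (t=0,i=4, bit21=1)
  nb #.#..: next=.  (t=1,i=10, bit20=0)
  nb #..##: next=.  (t=0,i=15, bit19=0)
  nb #..#.: next=#  (t=0,i=1, bit18=1)
  nb #...#: next=.  (t=1,i=16, bit17=0)
  nb #....: next=#  (t=2,i=10, bit16=1)
  nb .####: next=.  (t=0,i=11, bit15=0)
  nb .###.: next=#  (t=0,i=7, bit14=1)
  nb .##.#: next=.  (t=2,i=2, bit13=0)
  nb .##..: next=.  (t=0,i=17, bit12=0)
  nb .#.##: next=#  (t=0,i=5, bit11=1)
  nb .#.#.: next=.  (t=0,i=3, bit10=0)
  nb .#..#: next=.  (t=1,i=11, bit9=0)
  nb .#...: next=.  (t=2,i=5, bit8=0)
  nb ..###: next=.  (t=1,i=0, bit7=0)
  nb ..##.: next=.  (t=0,i=16, bit6=0)
  nb ..#.#: next=#  (t=0,i=2, bit5=1)
  nb ..#..: next=#  (t=2,i=8, bit4=1)
  nb ...##: next=#  (t=1,i=17, bit3=1)
  nb ...#.: next=.  (t=2,i=7, bit2=0)
  nb ....#: next=.  (t=2,i=13, bit1=0)
  nb .....: next=#  (t=2,i=11, bit0=1)
  bits 00110011101001010100100000111001 = 866469945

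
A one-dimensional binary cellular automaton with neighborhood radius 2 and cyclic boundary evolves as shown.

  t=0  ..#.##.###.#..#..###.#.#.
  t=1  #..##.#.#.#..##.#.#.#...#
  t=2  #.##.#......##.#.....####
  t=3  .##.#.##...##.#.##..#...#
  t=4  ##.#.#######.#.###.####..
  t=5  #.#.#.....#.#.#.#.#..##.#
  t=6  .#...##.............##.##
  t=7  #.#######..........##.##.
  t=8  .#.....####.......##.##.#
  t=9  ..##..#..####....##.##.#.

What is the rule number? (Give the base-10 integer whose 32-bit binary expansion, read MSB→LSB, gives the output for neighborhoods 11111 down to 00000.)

  #####|.  b31=0 t=2,i=23
  ####.|#  b30=1 t=2,i=24
  ###.#|.  b29=0 t=0,i=9
  ###..|#  b28=1 t=4,i=22
  ##.##|#  b27=1 t=0,i=6
  ##.#.|#  b26=1 t=0,i=10
  ##..#|.  b25=0 t=1,i=1
  ##...|#  b24=1 t=3,i=8
  #.###|.  b23=0 t=0,i=7
  #.##.|#  b22=1 t=0,i=4
  #.#.#|.  b21=0 t=0,i=21
  #.#..|.  b20=0 t=0,i=11
  #..##|#  b19=1 t=0,i=16
  #..#.|#  b18=1 t=0,i=13
  #...#|#  b17=1 t=0,i=0
  #....|#  b16=1 t=2,i=7
  .####|.  b15=0 t=2,i=22
  .###.|#  b14=1 t=0,i=8
  .##.#|.  b13=0 t=0,i=5
  .##..|#  b12=1 t=1,i=0
  .#.##|#  b11=1 t=0,i=3
  .#.#.|.  b10=0 t=0,i=22
  .#..#|.  b9=0 t=0,i=12
  .#...|#  b8=1 t=0,i=24
  ..###|.  b7=0 t=0,i=17
  ..##.|#  b6=1 t=1,i=3
  ..#.#|.  b5=0 t=0,i=2
  ..#..|#  b4=1 t=0,i=14
  ...##|#  b3=1 t=1,i=23
  ...#.|.  b2=0 t=0,i=1
  ....#|.  b1=0 t=2,i=10
  .....|.  b0=0 t=2,i=8
  bits 01011101010011110101100101011000 = 1565481304

1565481304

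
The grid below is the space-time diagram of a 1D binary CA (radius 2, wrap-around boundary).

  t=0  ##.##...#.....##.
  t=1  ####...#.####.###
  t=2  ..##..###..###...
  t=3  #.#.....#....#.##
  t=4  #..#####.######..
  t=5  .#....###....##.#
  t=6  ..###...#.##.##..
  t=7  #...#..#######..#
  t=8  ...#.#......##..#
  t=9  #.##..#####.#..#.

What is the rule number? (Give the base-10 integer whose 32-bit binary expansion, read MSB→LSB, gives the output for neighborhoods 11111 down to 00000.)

  [31] ##### => .  t=1,i=0
  [30] ####. => #  t=1,i=2
  [29] ###.# => #  t=1,i=12
  [28] ###.. => #  t=1,i=3
  [27] ##.## => #  t=0,i=2
  [26] ##.#. => .  t=3,i=1
  [25] ##..# => .  t=2,i=4
  [24] ##... => .  t=0,i=5
  [23] #.### => .  t=1,i=9
  [22] #.##. => #  t=0,i=0
  [21] #.#.# => .  t=5,i=16
  [20] #.#.. => .  t=3,i=2
  [19] #..## => .  t=2,i=5
  [18] #..#. => #  t=4,i=16
  [17] #...# => .  t=0,i=6
  [16] #.... => #  t=0,i=10
  [15] .#### => .  t=1,i=10
  [14] .###. => .  t=2,i=7
  [13] .##.# => #  t=0,i=1
  [12] .##.. => .  t=0,i=4
  [11] .#.## => #  t=1,i=8
  [10] .#.#. => .  t=5,i=0
  [9] .#..# => #  t=4,i=1
  [8] .#... => #  t=0,i=9
  [7] ..### => .  t=2,i=6
  [6] ..##. => #  t=0,i=14
  [5] ..#.# => #  t=1,i=7
  [4] ..#.. => .  t=0,i=8
  [3] ...## => .  t=0,i=13
  [2] ...#. => #  t=0,i=7
  [1] ....# => #  t=0,i=12
  [0] ..... => #  t=0,i=11
  bits 01111000010001010010101101100111 = 2017799015

2017799015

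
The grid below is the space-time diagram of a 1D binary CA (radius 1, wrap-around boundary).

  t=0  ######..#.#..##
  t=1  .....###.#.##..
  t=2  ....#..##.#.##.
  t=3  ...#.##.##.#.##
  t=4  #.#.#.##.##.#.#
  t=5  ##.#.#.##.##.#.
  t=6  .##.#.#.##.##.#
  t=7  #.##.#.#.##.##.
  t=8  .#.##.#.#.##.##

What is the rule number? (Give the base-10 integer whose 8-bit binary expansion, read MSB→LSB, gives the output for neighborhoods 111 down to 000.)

114

  [7] ### => .  t=0,i=0
  [6] ##. => #  t=0,i=5
  [5] #.# => #  t=0,i=9
  [4] #.. => #  t=0,i=6
  [3] .## => .  t=0,i=13
  [2] .#. => .  t=0,i=8
  [1] ..# => #  t=0,i=7
  [0] ... => .  t=1,i=0
  bits 01110010 = 114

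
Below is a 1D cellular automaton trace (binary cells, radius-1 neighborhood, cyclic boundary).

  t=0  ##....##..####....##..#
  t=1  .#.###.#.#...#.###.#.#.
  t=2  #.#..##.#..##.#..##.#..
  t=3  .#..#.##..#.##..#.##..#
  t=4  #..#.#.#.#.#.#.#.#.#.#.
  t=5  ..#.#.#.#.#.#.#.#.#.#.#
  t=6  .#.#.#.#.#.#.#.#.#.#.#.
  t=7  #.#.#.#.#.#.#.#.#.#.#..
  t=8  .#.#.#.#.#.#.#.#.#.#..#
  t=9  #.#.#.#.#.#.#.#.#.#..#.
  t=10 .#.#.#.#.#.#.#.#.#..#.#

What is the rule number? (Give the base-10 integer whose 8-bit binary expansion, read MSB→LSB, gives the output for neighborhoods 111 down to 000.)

99

  nb ###: next=.  (t=0,i=0, bit7=0)
  nb ##.: next=#  (t=0,i=1, bit6=1)
  nb #.#: next=#  (t=1,i=2, bit5=1)
  nb #..: next=.  (t=0,i=2, bit4=0)
  nb .##: next=.  (t=0,i=6, bit3=0)
  nb .#.: next=.  (t=1,i=1, bit2=0)
  nb ..#: next=#  (t=0,i=5, bit1=1)
  nb ...: next=#  (t=0,i=3, bit0=1)
  bits 01100011 = 99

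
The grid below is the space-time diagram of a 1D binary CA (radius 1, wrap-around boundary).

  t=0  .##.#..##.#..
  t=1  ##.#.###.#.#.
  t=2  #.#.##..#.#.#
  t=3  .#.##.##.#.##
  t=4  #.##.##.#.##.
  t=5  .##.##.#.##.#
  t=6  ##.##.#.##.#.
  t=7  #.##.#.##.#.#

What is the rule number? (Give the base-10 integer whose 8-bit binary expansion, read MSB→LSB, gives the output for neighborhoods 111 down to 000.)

58

  nb ###: next=.  (t=1,i=6, bit7=0)
  nb ##.: next=.  (t=0,i=2, bit6=0)
  nb #.#: next=#  (t=0,i=3, bit5=1)
  nb #..: next=#  (t=0,i=5, bit4=1)
  nb .##: next=#  (t=0,i=1, bit3=1)
  nb .#.: next=.  (t=0,i=4, bit2=0)
  nb ..#: next=#  (t=0,i=0, bit1=1)
  nb ...: next=.  (t=0,i=12, bit0=0)
  bits 00111010 = 58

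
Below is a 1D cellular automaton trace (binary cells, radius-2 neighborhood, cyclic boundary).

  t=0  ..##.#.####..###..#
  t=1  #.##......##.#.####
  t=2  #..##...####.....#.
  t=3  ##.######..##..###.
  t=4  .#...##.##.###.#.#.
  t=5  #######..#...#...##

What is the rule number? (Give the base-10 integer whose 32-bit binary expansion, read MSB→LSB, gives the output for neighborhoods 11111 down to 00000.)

  [31] ##### => #  t=1,i=17
  [30] ####. => .  t=0,i=9
  [29] ###.# => #  t=1,i=0
  [28] ###.. => #  t=0,i=10
  [27] ##.## => .  t=1,i=1
  [26] ##.#. => .  t=0,i=4
  [25] ##..# => #  t=0,i=11
  [24] ##... => #  t=1,i=4
  [23] #.### => .  t=0,i=7
  [22] #.##. => .  t=1,i=2
  [21] #.#.# => .  t=0,i=5
  [20] #.#.. => #  t=2,i=0
  [19] #..## => .  t=0,i=1
  [18] #..#. => #  t=0,i=17
  [17] #...# => #  t=2,i=6
  [16] #.... => .  t=1,i=5
  [15] .#### => .  t=0,i=8
  [14] .###. => .  t=0,i=14
  [13] .##.# => #  t=0,i=3
  [12] .##.. => #  t=1,i=3
  [11] .#.## => .  t=0,i=6
  [10] .#.#. => .  t=2,i=18
  [9] .#..# => #  t=0,i=0
  [8] .#... => #  t=4,i=2
  [7] ..### => #  t=0,i=13
  [6] ..##. => #  t=0,i=2
  [5] ..#.# => #  t=2,i=17
  [4] ..#.. => #  t=0,i=18
  [3] ...## => #  t=1,i=9
  [2] ...#. => #  t=2,i=16
  [1] ....# => #  t=1,i=8
  [0] ..... => .  t=1,i=6
  bits 10110011000101100011001111111110 = 3004576766

3004576766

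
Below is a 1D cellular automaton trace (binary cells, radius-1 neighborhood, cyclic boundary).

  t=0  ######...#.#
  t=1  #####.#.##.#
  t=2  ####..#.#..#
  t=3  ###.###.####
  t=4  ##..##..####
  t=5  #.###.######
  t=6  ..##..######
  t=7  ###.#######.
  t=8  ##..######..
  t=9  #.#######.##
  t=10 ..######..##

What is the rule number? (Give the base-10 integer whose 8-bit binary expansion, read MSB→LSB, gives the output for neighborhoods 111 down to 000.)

  ###|#  b7=1 t=0,i=0
  ##.|.  b6=0 t=0,i=5
  #.#|.  b5=0 t=0,i=10
  #..|#  b4=1 t=0,i=6
  .##|#  b3=1 t=0,i=11
  .#.|#  b2=1 t=0,i=9
  ..#|#  b1=1 t=0,i=8
  ...|.  b0=0 t=0,i=7
  bits 10011110 = 158

158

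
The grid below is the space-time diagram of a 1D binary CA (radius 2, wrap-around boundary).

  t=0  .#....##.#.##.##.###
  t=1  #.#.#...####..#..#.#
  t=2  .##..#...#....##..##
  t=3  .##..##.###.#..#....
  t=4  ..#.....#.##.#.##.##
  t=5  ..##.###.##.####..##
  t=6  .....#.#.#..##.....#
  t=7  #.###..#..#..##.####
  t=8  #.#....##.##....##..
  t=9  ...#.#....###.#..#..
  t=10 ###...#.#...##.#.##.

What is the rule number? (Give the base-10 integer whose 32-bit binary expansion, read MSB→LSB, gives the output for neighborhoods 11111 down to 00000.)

  nb #####: next=.  (t=7,i=18, bit31=0)
  nb ####.: next=.  (t=1,i=10, bit30=0)
  nb ###.#: next=#  (t=0,i=19, bit29=1)
  nb ###..: next=.  (t=1,i=11, bit28=0)
  nb ##.##: next=.  (t=0,i=13, bit27=0)
  nb ##.#.: next=#  (t=0,i=0, bit26=1)
  nb ##..#: next=.  (t=1,i=12, bit25=0)
  nb ##...: next=#  (t=6,i=14, bit24=1)
  nb #.###: next=#  (t=0,i=17, bit23=1)
  nb #.##.: next=#  (t=0,i=11, bit22=1)
  nb #.#.#: next=#  (t=0,i=9, bit21=1)
  nb #.#..: next=.  (t=0,i=1, bit20=0)
  nb #..##: next=.  (t=2,i=17, bit19=0)
  nb #..#.: next=.  (t=1,i=13, bit18=0)
  nb #...#: next=.  (t=1,i=6, bit17=0)
  nb #....: next=.  (t=0,i=3, bit16=0)
  nb .####: next=#  (t=1,i=9, bit15=1)
  nb .###.: next=.  (t=0,i=18, bit14=0)
  nb .##.#: next=.  (t=0,i=7, bit13=0)
  nb .##..: next=#  (t=2,i=2, bit12=1)
  nb .#.##: next=#  (t=0,i=10, bit11=1)
  nb .#.#.: next=.  (t=1,i=3, bit10=0)
  nb .#..#: next=#  (t=1,i=15, bit9=1)
  nb .#...: next=#  (t=0,i=2, bit8=1)
  nb ..###: next=.  (t=1,i=8, bit7=0)
  nb ..##.: next=.  (t=0,i=6, bit6=0)
  nb ..#.#: next=.  (t=1,i=17, bit5=0)
  nb ..#..: next=#  (t=1,i=14, bit4=1)
  nb ...##: next=.  (t=0,i=5, bit3=0)
  nb ...#.: next=#  (t=2,i=8, bit2=1)
  nb ....#: next=#  (t=0,i=4, bit1=1)
  nb .....: next=#  (t=3,i=18, bit0=1)
  bits 00100101111000001001101100010111 = 635476759

635476759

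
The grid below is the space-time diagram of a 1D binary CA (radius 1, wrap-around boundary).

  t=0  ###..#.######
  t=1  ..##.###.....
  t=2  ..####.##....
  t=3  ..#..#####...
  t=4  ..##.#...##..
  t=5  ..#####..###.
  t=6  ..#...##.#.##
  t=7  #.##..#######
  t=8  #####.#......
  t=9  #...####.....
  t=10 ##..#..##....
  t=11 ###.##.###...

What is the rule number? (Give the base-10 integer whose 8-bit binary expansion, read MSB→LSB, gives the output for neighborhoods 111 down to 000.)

124

  ### -> .   bit 7 = 0  t=0,i=0
  ##. -> #   bit 6 = 1  t=0,i=2
  #.# -> #   bit 5 = 1  t=0,i=6
  #.. -> #   bit 4 = 1  t=0,i=3
  .## -> #   bit 3 = 1  t=0,i=7
  .#. -> #   bit 2 = 1  t=0,i=5
  ..# -> .   bit 1 = 0  t=0,i=4
  ... -> .   bit 0 = 0  t=1,i=0
  bits 01111100 = 124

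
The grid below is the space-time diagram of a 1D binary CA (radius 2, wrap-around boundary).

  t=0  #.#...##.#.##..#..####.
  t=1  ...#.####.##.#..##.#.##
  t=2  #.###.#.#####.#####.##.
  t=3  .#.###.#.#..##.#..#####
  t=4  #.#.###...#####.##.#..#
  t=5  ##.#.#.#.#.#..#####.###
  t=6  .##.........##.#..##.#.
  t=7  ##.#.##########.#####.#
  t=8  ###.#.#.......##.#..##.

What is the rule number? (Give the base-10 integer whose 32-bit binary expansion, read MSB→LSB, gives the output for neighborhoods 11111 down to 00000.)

793308015

  nb #####: next=.  (t=2,i=10, bit31=0)
  nb ####.: next=.  (t=0,i=20, bit30=0)
  nb ###.#: next=#  (t=0,i=21, bit29=1)
  nb ###..: next=.  (t=4,i=6, bit28=0)
  nb ##.##: next=#  (t=1,i=9, bit27=1)
  nb ##.#.: next=#  (t=0,i=8, bit26=1)
  nb ##..#: next=#  (t=0,i=13, bit25=1)
  nb ##...: next=#  (t=1,i=0, bit24=1)
  nb #.###: next=.  (t=1,i=5, bit23=0)
  nb #.##.: next=#  (t=0,i=11, bit22=1)
  nb #.#.#: next=.  (t=0,i=0, bit21=0)
  nb #.#..: next=.  (t=0,i=2, bit20=0)
  nb #..##: next=#  (t=0,i=17, bit19=1)
  nb #..#.: next=.  (t=0,i=14, bit18=0)
  nb #...#: next=.  (t=0,i=4, bit17=0)
  nb #....: next=.  (t=6,i=4, bit16=0)
  nb .####: next=#  (t=0,i=19, bit15=1)
  nb .###.: next=#  (t=2,i=3, bit14=1)
  nb .##.#: next=#  (t=0,i=7, bit13=1)
  nb .##..: next=.  (t=0,i=12, bit12=0)
  nb .#.##: next=#  (t=0,i=10, bit11=1)
  nb .#.#.: next=.  (t=0,i=1, bit10=0)
  nb .#..#: next=#  (t=0,i=16, bit9=1)
  nb .#...: next=#  (t=0,i=3, bit8=1)
  nb ..###: next=.  (t=0,i=18, bit7=0)
  nb ..##.: next=#  (t=0,i=6, bit6=1)
  nb ..#.#: next=#  (t=1,i=3, bit5=1)
  nb ..#..: next=.  (t=0,i=15, bit4=0)
  nb ...##: next=#  (t=0,i=5, bit3=1)
  nb ...#.: next=#  (t=1,i=2, bit2=1)
  nb ....#: next=#  (t=6,i=10, bit1=1)
  nb .....: next=#  (t=6,i=5, bit0=1)
  bits 00101111010010001110101101101111 = 793308015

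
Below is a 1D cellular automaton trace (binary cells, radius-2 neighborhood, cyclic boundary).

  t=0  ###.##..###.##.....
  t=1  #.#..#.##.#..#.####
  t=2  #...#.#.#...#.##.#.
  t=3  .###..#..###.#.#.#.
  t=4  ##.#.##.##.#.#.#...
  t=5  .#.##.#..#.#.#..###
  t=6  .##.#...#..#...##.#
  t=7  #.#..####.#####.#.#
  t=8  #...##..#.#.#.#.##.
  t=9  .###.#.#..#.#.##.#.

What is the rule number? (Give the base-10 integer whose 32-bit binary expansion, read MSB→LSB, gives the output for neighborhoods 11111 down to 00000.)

2964273567

  ##### -> #   bit 31 = 1  t=1,i=17
  ####. -> .   bit 30 = 0  t=1,i=18
  ###.# -> #   bit 29 = 1  t=0,i=2
  ###.. -> #   bit 28 = 1  t=3,i=3
  ##.## -> .   bit 27 = 0  t=0,i=3
  ##.#. -> .   bit 26 = 0  t=1,i=1
  ##..# -> .   bit 25 = 0  t=0,i=6
  ##... -> .   bit 24 = 0  t=0,i=14
  #.### -> #   bit 23 = 1  t=1,i=15
  #.##. -> .   bit 22 = 0  t=0,i=4
  #.#.# -> #   bit 21 = 1  t=2,i=6
  #.#.. -> .   bit 20 = 0  t=1,i=2
  #..## -> #   bit 19 = 1  t=0,i=7
  #..#. -> #   bit 18 = 1  t=1,i=4
  #...# -> #   bit 17 = 1  t=2,i=2
  #.... -> #   bit 16 = 1  t=0,i=15
  .#### -> .   bit 15 = 0  t=1,i=16
  .###. -> .   bit 14 = 0  t=0,i=1
  .##.# -> #   bit 13 = 1  t=1,i=8
  .##.. -> #   bit 12 = 1  t=0,i=5
  .#.## -> #   bit 11 = 1  t=1,i=6
  .#.#. -> .   bit 10 = 0  t=2,i=5
  .#..# -> .   bit 9 = 0  t=1,i=3
  .#... -> #   bit 8 = 1  t=2,i=1
  ..### -> #   bit 7 = 1  t=0,i=0
  ..##. -> .   bit 6 = 0  t=4,i=0
  ..#.# -> .   bit 5 = 0  t=1,i=5
  ..#.. -> #   bit 4 = 1  t=3,i=6
  ...## -> #   bit 3 = 1  t=0,i=18
  ...#. -> #   bit 2 = 1  t=2,i=3
  ....# -> #   bit 1 = 1  t=0,i=17
  ..... -> #   bit 0 = 1  t=0,i=16
  bits 10110000101011110011100110011111 = 2964273567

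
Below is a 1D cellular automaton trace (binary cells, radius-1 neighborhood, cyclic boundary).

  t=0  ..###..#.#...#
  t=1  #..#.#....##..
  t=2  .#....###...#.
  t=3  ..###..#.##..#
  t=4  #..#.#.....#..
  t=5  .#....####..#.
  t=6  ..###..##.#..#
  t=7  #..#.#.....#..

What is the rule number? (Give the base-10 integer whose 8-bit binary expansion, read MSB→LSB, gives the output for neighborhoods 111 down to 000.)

145

  ### -> #   bit 7 = 1  t=0,i=3
  ##. -> .   bit 6 = 0  t=0,i=4
  #.# -> .   bit 5 = 0  t=0,i=8
  #.. -> #   bit 4 = 1  t=0,i=0
  .## -> .   bit 3 = 0  t=0,i=2
  .#. -> .   bit 2 = 0  t=0,i=7
  ..# -> .   bit 1 = 0  t=0,i=1
  ... -> #   bit 0 = 1  t=0,i=11
  bits 10010001 = 145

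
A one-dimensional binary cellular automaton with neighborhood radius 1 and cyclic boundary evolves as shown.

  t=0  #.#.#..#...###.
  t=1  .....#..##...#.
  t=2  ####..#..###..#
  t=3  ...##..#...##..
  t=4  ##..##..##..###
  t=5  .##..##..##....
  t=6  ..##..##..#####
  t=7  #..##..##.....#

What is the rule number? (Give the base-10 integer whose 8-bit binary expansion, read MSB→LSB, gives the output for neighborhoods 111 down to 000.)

  [7] ### => .  t=0,i=12
  [6] ##. => #  t=0,i=13
  [5] #.# => .  t=0,i=1
  [4] #.. => #  t=0,i=5
  [3] .## => .  t=0,i=11
  [2] .#. => .  t=0,i=0
  [1] ..# => .  t=0,i=6
  [0] ... => #  t=0,i=9
  bits 01010001 = 81

81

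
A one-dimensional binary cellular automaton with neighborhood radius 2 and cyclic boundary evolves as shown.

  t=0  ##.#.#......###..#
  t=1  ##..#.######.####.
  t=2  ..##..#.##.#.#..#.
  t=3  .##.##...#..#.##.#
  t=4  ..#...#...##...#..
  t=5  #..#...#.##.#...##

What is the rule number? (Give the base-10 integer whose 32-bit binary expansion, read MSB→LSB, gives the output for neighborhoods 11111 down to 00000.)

  nb #####: next=#  (t=1,i=8, bit31=1)
  nb ####.: next=.  (t=1,i=10, bit30=0)
  nb ###.#: next=#  (t=0,i=1, bit29=1)
  nb ###..: next=#  (t=0,i=14, bit28=1)
  nb ##.##: next=.  (t=1,i=12, bit27=0)
  nb ##.#.: next=.  (t=0,i=2, bit26=0)
  nb ##..#: next=#  (t=0,i=15, bit25=1)
  nb ##...: next=#  (t=3,i=6, bit24=1)
  nb #.###: next=#  (t=1,i=6, bit23=1)
  nb #.##.: next=.  (t=1,i=0, bit22=0)
  nb #.#.#: next=.  (t=0,i=3, bit21=0)
  nb #.#..: next=.  (t=0,i=5, bit20=0)
  nb #..##: next=#  (t=0,i=16, bit19=1)
  nb #..#.: next=#  (t=1,i=3, bit18=1)
  nb #...#: next=.  (t=2,i=0, bit17=0)
  nb #....: next=#  (t=0,i=7, bit16=1)
  nb .####: next=.  (t=1,i=7, bit15=0)
  nb .###.: next=#  (t=0,i=0, bit14=1)
  nb .##.#: next=#  (t=2,i=9, bit13=1)
  nb .##..: next=.  (t=1,i=1, bit12=0)
  nb .#.##: next=.  (t=1,i=5, bit11=0)
  nb .#.#.: next=#  (t=0,i=4, bit10=1)
  nb .#..#: next=#  (t=2,i=14, bit9=1)
  nb .#...: next=#  (t=0,i=6, bit8=1)
  nb ..###: next=.  (t=0,i=12, bit7=0)
  nb ..##.: next=#  (t=2,i=2, bit6=1)
  nb ..#.#: next=.  (t=1,i=4, bit5=0)
  nb ..#..: next=.  (t=2,i=16, bit4=0)
  nb ...##: next=#  (t=0,i=11, bit3=1)
  nb ...#.: next=.  (t=3,i=8, bit2=0)
  nb ....#: next=#  (t=0,i=10, bit1=1)
  nb .....: next=#  (t=0,i=8, bit0=1)
  bits 10110011100011010110011101001011 = 3012388683

3012388683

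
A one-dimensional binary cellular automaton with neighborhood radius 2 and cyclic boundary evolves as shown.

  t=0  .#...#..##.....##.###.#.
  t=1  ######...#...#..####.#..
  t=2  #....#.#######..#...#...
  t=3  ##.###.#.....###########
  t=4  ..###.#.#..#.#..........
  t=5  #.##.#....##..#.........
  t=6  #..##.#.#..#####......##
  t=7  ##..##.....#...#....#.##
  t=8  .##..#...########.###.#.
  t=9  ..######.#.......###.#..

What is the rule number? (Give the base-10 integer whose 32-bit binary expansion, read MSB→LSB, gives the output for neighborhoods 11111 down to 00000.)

  [31] ##### => .  t=1,i=2
  [30] ####. => .  t=1,i=4
  [29] ###.# => .  t=0,i=20
  [28] ###.. => #  t=1,i=5
  [27] ##.## => #  t=0,i=17
  [26] ##.#. => #  t=0,i=21
  [25] ##..# => #  t=2,i=14
  [24] ##... => .  t=0,i=10
  [23] #.### => #  t=0,i=18
  [22] #.##. => .  t=5,i=2
  [21] #.#.# => .  t=4,i=6
  [20] #.#.. => .  t=0,i=22
  [19] #..## => .  t=0,i=7
  [18] #..#. => #  t=0,i=0
  [17] #...# => #  t=0,i=3
  [16] #.... => .  t=0,i=11
  [15] .#### => .  t=1,i=1
  [14] .###. => #  t=0,i=19
  [13] .##.# => #  t=0,i=16
  [12] .##.. => #  t=0,i=9
  [11] .#.## => .  t=2,i=6
  [10] .#.#. => .  t=4,i=7
  [9] .#..# => .  t=0,i=6
  [8] .#... => #  t=0,i=2
  [7] ..### => #  t=1,i=0
  [6] ..##. => .  t=0,i=8
  [5] ..#.# => #  t=2,i=5
  [4] ..#.. => #  t=0,i=1
  [3] ...## => .  t=0,i=14
  [2] ...#. => #  t=0,i=4
  [1] ....# => #  t=0,i=13
  [0] ..... => .  t=0,i=12
  bits 00011110100001100111000110110110 = 512127414

512127414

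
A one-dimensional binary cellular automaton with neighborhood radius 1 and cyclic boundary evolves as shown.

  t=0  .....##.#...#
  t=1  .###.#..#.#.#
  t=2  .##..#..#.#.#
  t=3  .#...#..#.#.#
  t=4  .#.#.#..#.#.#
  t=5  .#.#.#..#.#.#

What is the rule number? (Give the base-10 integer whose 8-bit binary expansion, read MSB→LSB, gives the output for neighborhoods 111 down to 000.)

141

  ###|#  b7=1 t=1,i=2
  ##.|.  b6=0 t=0,i=6
  #.#|.  b5=0 t=0,i=7
  #..|.  b4=0 t=0,i=0
  .##|#  b3=1 t=0,i=5
  .#.|#  b2=1 t=0,i=8
  ..#|.  b1=0 t=0,i=4
  ...|#  b0=1 t=0,i=1
  bits 10001101 = 141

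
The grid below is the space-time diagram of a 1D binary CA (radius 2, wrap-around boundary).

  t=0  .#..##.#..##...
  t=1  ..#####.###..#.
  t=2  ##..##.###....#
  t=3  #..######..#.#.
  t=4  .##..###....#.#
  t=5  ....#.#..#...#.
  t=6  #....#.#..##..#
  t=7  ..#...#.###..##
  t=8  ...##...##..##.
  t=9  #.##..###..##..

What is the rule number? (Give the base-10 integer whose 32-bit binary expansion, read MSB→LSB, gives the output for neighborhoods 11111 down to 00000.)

3431688008

  nb #####: next=#  (t=1,i=4, bit31=1)
  nb ####.: next=#  (t=1,i=5, bit30=1)
  nb ###.#: next=.  (t=1,i=6, bit29=0)
  nb ###..: next=.  (t=1,i=10, bit28=0)
  nb ##.##: next=#  (t=1,i=7, bit27=1)
  nb ##.#.: next=#  (t=0,i=6, bit26=1)
  nb ##..#: next=.  (t=1,i=11, bit25=0)
  nb ##...: next=.  (t=0,i=12, bit24=0)
  nb #.###: next=#  (t=1,i=8, bit23=1)
  nb #.##.: next=.  (t=4,i=1, bit22=0)
  nb #.#.#: next=.  (t=3,i=13, bit21=0)
  nb #.#..: next=.  (t=0,i=7, bit20=0)
  nb #..##: next=#  (t=0,i=3, bit19=1)
  nb #..#.: next=.  (t=1,i=12, bit18=0)
  nb #...#: next=#  (t=1,i=0, bit17=1)
  nb #....: next=#  (t=0,i=13, bit16=1)
  nb .####: next=.  (t=1,i=3, bit15=0)
  nb .###.: next=#  (t=1,i=9, bit14=1)
  nb .##.#: next=#  (t=0,i=5, bit13=1)
  nb .##..: next=.  (t=0,i=11, bit12=0)
  nb .#.##: next=.  (t=4,i=0, bit11=0)
  nb .#.#.: next=#  (t=3,i=12, bit10=1)
  nb .#..#: next=#  (t=0,i=2, bit9=1)
  nb .#...: next=#  (t=1,i=14, bit8=1)
  nb ..###: next=.  (t=1,i=2, bit7=0)
  nb ..##.: next=#  (t=0,i=4, bit6=1)
  nb ..#.#: next=.  (t=3,i=11, bit5=0)
  nb ..#..: next=.  (t=0,i=1, bit4=0)
  nb ...##: next=#  (t=1,i=1, bit3=1)
  nb ...#.: next=.  (t=0,i=0, bit2=0)
  nb ....#: next=.  (t=0,i=14, bit1=0)
  nb .....: next=.  (t=5,i=1, bit0=0)
  bits 11001100100010110110011101001000 = 3431688008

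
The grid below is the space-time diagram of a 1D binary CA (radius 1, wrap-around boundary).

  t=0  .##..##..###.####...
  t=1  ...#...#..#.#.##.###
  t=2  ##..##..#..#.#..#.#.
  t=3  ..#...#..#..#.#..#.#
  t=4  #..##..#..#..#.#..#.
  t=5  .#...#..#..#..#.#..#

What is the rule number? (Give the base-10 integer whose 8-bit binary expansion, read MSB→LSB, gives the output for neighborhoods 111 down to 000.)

177

  ###|#  b7=1 t=0,i=10
  ##.|.  b6=0 t=0,i=2
  #.#|#  b5=1 t=0,i=12
  #..|#  b4=1 t=0,i=3
  .##|.  b3=0 t=0,i=1
  .#.|.  b2=0 t=1,i=3
  ..#|.  b1=0 t=0,i=0
  ...|#  b0=1 t=0,i=18
  bits 10110001 = 177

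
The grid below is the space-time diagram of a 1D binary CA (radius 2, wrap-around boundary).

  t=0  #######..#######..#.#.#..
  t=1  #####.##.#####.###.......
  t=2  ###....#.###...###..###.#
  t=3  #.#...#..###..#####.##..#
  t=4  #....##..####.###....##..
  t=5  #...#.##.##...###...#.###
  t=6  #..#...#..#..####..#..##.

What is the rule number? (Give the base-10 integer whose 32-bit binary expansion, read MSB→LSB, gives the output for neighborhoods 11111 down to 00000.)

2458185885

  nb #####: next=#  (t=0,i=2, bit31=1)
  nb ####.: next=.  (t=0,i=5, bit30=0)
  nb ###.#: next=.  (t=1,i=4, bit29=0)
  nb ###..: next=#  (t=0,i=6, bit28=1)
  nb ##.##: next=.  (t=1,i=5, bit27=0)
  nb ##.#.: next=.  (t=3,i=1, bit26=0)
  nb ##..#: next=#  (t=0,i=7, bit25=1)
  nb ##...: next=.  (t=1,i=18, bit24=0)
  nb #.###: next=#  (t=1,i=9, bit23=1)
  nb #.##.: next=.  (t=1,i=6, bit22=0)
  nb #.#.#: next=.  (t=0,i=20, bit21=0)
  nb #.#..: next=.  (t=0,i=22, bit20=0)
  nb #..##: next=.  (t=0,i=8, bit19=0)
  nb #..#.: next=#  (t=0,i=17, bit18=1)
  nb #...#: next=.  (t=2,i=13, bit17=0)
  nb #....: next=.  (t=1,i=19, bit16=0)
  nb .####: next=#  (t=0,i=1, bit15=1)
  nb .###.: next=#  (t=1,i=16, bit14=1)
  nb .##.#: next=#  (t=1,i=7, bit13=1)
  nb .##..: next=#  (t=3,i=21, bit12=1)
  nb .#.##: next=.  (t=2,i=8, bit11=0)
  nb .#.#.: next=.  (t=0,i=19, bit10=0)
  nb .#..#: next=.  (t=0,i=23, bit9=0)
  nb .#...: next=.  (t=3,i=3, bit8=0)
  nb ..###: next=#  (t=0,i=0, bit7=1)
  nb ..##.: next=.  (t=3,i=24, bit6=0)
  nb ..#.#: next=.  (t=0,i=18, bit5=0)
  nb ..#..: next=#  (t=3,i=6, bit4=1)
  nb ...##: next=#  (t=1,i=24, bit3=1)
  nb ...#.: next=#  (t=2,i=6, bit2=1)
  nb ....#: next=.  (t=1,i=23, bit1=0)
  nb .....: next=#  (t=1,i=20, bit0=1)
  bits 10010010100001001111000010011101 = 2458185885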